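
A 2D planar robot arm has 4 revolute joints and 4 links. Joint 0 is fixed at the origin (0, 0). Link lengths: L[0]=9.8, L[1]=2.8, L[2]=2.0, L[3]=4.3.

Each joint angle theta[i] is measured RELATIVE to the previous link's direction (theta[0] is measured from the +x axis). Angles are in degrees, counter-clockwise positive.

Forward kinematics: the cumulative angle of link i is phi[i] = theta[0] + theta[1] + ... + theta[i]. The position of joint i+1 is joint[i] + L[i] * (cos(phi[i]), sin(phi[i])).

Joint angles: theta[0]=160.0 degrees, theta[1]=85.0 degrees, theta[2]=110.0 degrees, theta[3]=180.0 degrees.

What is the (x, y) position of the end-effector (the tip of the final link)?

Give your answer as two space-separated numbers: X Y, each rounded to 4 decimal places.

joint[0] = (0.0000, 0.0000)  (base)
link 0: phi[0] = 160 = 160 deg
  cos(160 deg) = -0.9397, sin(160 deg) = 0.3420
  joint[1] = (0.0000, 0.0000) + 9.8 * (-0.9397, 0.3420) = (0.0000 + -9.2090, 0.0000 + 3.3518) = (-9.2090, 3.3518)
link 1: phi[1] = 160 + 85 = 245 deg
  cos(245 deg) = -0.4226, sin(245 deg) = -0.9063
  joint[2] = (-9.2090, 3.3518) + 2.8 * (-0.4226, -0.9063) = (-9.2090 + -1.1833, 3.3518 + -2.5377) = (-10.3923, 0.8141)
link 2: phi[2] = 160 + 85 + 110 = 355 deg
  cos(355 deg) = 0.9962, sin(355 deg) = -0.0872
  joint[3] = (-10.3923, 0.8141) + 2 * (0.9962, -0.0872) = (-10.3923 + 1.9924, 0.8141 + -0.1743) = (-8.3999, 0.6398)
link 3: phi[3] = 160 + 85 + 110 + 180 = 535 deg
  cos(535 deg) = -0.9962, sin(535 deg) = 0.0872
  joint[4] = (-8.3999, 0.6398) + 4.3 * (-0.9962, 0.0872) = (-8.3999 + -4.2836, 0.6398 + 0.3748) = (-12.6836, 1.0146)
End effector: (-12.6836, 1.0146)

Answer: -12.6836 1.0146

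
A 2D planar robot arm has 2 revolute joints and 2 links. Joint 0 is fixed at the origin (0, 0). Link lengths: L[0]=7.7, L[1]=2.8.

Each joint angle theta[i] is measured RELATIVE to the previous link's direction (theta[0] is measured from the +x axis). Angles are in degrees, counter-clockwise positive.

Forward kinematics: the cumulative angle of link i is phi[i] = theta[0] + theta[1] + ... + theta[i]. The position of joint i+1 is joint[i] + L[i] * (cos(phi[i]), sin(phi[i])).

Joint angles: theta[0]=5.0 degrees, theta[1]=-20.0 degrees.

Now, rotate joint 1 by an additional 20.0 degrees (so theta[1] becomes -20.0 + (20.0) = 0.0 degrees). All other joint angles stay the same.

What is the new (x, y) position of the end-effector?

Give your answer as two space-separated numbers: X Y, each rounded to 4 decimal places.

joint[0] = (0.0000, 0.0000)  (base)
link 0: phi[0] = 5 = 5 deg
  cos(5 deg) = 0.9962, sin(5 deg) = 0.0872
  joint[1] = (0.0000, 0.0000) + 7.7 * (0.9962, 0.0872) = (0.0000 + 7.6707, 0.0000 + 0.6711) = (7.6707, 0.6711)
link 1: phi[1] = 5 + 0 = 5 deg
  cos(5 deg) = 0.9962, sin(5 deg) = 0.0872
  joint[2] = (7.6707, 0.6711) + 2.8 * (0.9962, 0.0872) = (7.6707 + 2.7893, 0.6711 + 0.2440) = (10.4600, 0.9151)
End effector: (10.4600, 0.9151)

Answer: 10.4600 0.9151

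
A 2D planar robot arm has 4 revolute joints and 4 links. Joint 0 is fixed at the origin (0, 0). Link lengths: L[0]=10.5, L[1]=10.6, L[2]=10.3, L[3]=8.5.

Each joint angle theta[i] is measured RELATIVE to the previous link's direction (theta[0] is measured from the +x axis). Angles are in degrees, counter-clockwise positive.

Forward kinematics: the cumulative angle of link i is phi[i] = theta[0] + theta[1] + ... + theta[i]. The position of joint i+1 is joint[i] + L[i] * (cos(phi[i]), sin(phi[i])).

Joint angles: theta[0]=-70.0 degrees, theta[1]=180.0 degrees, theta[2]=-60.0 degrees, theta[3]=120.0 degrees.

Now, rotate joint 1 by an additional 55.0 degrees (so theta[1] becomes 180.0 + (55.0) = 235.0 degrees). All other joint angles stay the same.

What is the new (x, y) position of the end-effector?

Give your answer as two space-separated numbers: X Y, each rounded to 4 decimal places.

Answer: -15.3238 -3.1847

Derivation:
joint[0] = (0.0000, 0.0000)  (base)
link 0: phi[0] = -70 = -70 deg
  cos(-70 deg) = 0.3420, sin(-70 deg) = -0.9397
  joint[1] = (0.0000, 0.0000) + 10.5 * (0.3420, -0.9397) = (0.0000 + 3.5912, 0.0000 + -9.8668) = (3.5912, -9.8668)
link 1: phi[1] = -70 + 235 = 165 deg
  cos(165 deg) = -0.9659, sin(165 deg) = 0.2588
  joint[2] = (3.5912, -9.8668) + 10.6 * (-0.9659, 0.2588) = (3.5912 + -10.2388, -9.8668 + 2.7435) = (-6.6476, -7.1233)
link 2: phi[2] = -70 + 235 + -60 = 105 deg
  cos(105 deg) = -0.2588, sin(105 deg) = 0.9659
  joint[3] = (-6.6476, -7.1233) + 10.3 * (-0.2588, 0.9659) = (-6.6476 + -2.6658, -7.1233 + 9.9490) = (-9.3134, 2.8257)
link 3: phi[3] = -70 + 235 + -60 + 120 = 225 deg
  cos(225 deg) = -0.7071, sin(225 deg) = -0.7071
  joint[4] = (-9.3134, 2.8257) + 8.5 * (-0.7071, -0.7071) = (-9.3134 + -6.0104, 2.8257 + -6.0104) = (-15.3238, -3.1847)
End effector: (-15.3238, -3.1847)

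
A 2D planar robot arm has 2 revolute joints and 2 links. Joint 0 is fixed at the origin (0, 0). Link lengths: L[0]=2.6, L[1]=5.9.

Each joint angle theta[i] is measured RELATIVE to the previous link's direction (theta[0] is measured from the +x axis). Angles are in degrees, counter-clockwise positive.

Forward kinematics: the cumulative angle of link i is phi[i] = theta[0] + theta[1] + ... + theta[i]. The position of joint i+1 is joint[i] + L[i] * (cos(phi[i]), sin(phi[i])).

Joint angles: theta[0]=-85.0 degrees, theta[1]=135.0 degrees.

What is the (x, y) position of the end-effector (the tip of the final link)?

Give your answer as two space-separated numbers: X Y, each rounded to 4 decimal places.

Answer: 4.0191 1.9296

Derivation:
joint[0] = (0.0000, 0.0000)  (base)
link 0: phi[0] = -85 = -85 deg
  cos(-85 deg) = 0.0872, sin(-85 deg) = -0.9962
  joint[1] = (0.0000, 0.0000) + 2.6 * (0.0872, -0.9962) = (0.0000 + 0.2266, 0.0000 + -2.5901) = (0.2266, -2.5901)
link 1: phi[1] = -85 + 135 = 50 deg
  cos(50 deg) = 0.6428, sin(50 deg) = 0.7660
  joint[2] = (0.2266, -2.5901) + 5.9 * (0.6428, 0.7660) = (0.2266 + 3.7924, -2.5901 + 4.5197) = (4.0191, 1.9296)
End effector: (4.0191, 1.9296)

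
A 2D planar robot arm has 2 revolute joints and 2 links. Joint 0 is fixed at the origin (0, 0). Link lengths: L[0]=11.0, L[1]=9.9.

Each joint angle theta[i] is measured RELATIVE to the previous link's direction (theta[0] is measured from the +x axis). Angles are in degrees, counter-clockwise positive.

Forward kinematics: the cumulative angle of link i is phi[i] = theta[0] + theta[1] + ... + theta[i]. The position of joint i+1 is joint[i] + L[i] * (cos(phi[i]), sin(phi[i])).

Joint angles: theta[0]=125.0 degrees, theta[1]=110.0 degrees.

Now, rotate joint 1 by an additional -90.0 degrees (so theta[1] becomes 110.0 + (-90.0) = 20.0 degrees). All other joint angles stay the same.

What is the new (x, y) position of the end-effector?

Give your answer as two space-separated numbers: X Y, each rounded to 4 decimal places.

Answer: -14.4189 14.6891

Derivation:
joint[0] = (0.0000, 0.0000)  (base)
link 0: phi[0] = 125 = 125 deg
  cos(125 deg) = -0.5736, sin(125 deg) = 0.8192
  joint[1] = (0.0000, 0.0000) + 11 * (-0.5736, 0.8192) = (0.0000 + -6.3093, 0.0000 + 9.0107) = (-6.3093, 9.0107)
link 1: phi[1] = 125 + 20 = 145 deg
  cos(145 deg) = -0.8192, sin(145 deg) = 0.5736
  joint[2] = (-6.3093, 9.0107) + 9.9 * (-0.8192, 0.5736) = (-6.3093 + -8.1096, 9.0107 + 5.6784) = (-14.4189, 14.6891)
End effector: (-14.4189, 14.6891)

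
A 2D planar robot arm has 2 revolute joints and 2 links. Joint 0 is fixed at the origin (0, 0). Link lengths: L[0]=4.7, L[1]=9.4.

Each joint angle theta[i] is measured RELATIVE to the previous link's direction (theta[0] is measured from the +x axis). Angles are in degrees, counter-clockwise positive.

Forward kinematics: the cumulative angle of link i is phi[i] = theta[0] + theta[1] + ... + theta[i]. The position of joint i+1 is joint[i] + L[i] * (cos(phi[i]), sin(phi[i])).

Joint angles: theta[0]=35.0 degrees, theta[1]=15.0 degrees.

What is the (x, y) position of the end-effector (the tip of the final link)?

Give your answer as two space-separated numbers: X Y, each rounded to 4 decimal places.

Answer: 9.8922 9.8966

Derivation:
joint[0] = (0.0000, 0.0000)  (base)
link 0: phi[0] = 35 = 35 deg
  cos(35 deg) = 0.8192, sin(35 deg) = 0.5736
  joint[1] = (0.0000, 0.0000) + 4.7 * (0.8192, 0.5736) = (0.0000 + 3.8500, 0.0000 + 2.6958) = (3.8500, 2.6958)
link 1: phi[1] = 35 + 15 = 50 deg
  cos(50 deg) = 0.6428, sin(50 deg) = 0.7660
  joint[2] = (3.8500, 2.6958) + 9.4 * (0.6428, 0.7660) = (3.8500 + 6.0422, 2.6958 + 7.2008) = (9.8922, 9.8966)
End effector: (9.8922, 9.8966)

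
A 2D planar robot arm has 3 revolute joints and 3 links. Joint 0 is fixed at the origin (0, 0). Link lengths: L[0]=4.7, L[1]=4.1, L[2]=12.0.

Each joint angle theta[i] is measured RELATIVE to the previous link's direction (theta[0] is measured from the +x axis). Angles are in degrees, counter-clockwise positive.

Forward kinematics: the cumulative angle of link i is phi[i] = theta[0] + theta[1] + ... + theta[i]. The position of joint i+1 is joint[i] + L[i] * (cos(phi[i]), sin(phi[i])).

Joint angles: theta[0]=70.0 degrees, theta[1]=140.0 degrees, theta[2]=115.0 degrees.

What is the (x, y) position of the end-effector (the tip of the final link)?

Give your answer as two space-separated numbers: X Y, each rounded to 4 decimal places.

joint[0] = (0.0000, 0.0000)  (base)
link 0: phi[0] = 70 = 70 deg
  cos(70 deg) = 0.3420, sin(70 deg) = 0.9397
  joint[1] = (0.0000, 0.0000) + 4.7 * (0.3420, 0.9397) = (0.0000 + 1.6075, 0.0000 + 4.4166) = (1.6075, 4.4166)
link 1: phi[1] = 70 + 140 = 210 deg
  cos(210 deg) = -0.8660, sin(210 deg) = -0.5000
  joint[2] = (1.6075, 4.4166) + 4.1 * (-0.8660, -0.5000) = (1.6075 + -3.5507, 4.4166 + -2.0500) = (-1.9432, 2.3666)
link 2: phi[2] = 70 + 140 + 115 = 325 deg
  cos(325 deg) = 0.8192, sin(325 deg) = -0.5736
  joint[3] = (-1.9432, 2.3666) + 12 * (0.8192, -0.5736) = (-1.9432 + 9.8298, 2.3666 + -6.8829) = (7.8866, -4.5164)
End effector: (7.8866, -4.5164)

Answer: 7.8866 -4.5164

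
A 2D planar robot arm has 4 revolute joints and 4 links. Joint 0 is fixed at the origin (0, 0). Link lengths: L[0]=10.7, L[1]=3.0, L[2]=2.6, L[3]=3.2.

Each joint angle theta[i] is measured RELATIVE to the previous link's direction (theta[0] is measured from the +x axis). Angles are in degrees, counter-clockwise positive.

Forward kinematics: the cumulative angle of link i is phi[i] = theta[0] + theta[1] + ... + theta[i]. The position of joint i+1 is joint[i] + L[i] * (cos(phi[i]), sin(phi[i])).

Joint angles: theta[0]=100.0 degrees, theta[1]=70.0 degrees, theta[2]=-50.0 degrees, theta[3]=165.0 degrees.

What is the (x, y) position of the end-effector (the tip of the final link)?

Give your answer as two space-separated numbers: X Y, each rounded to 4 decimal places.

Answer: -5.2842 10.2191

Derivation:
joint[0] = (0.0000, 0.0000)  (base)
link 0: phi[0] = 100 = 100 deg
  cos(100 deg) = -0.1736, sin(100 deg) = 0.9848
  joint[1] = (0.0000, 0.0000) + 10.7 * (-0.1736, 0.9848) = (0.0000 + -1.8580, 0.0000 + 10.5374) = (-1.8580, 10.5374)
link 1: phi[1] = 100 + 70 = 170 deg
  cos(170 deg) = -0.9848, sin(170 deg) = 0.1736
  joint[2] = (-1.8580, 10.5374) + 3 * (-0.9848, 0.1736) = (-1.8580 + -2.9544, 10.5374 + 0.5209) = (-4.8125, 11.0584)
link 2: phi[2] = 100 + 70 + -50 = 120 deg
  cos(120 deg) = -0.5000, sin(120 deg) = 0.8660
  joint[3] = (-4.8125, 11.0584) + 2.6 * (-0.5000, 0.8660) = (-4.8125 + -1.3000, 11.0584 + 2.2517) = (-6.1125, 13.3101)
link 3: phi[3] = 100 + 70 + -50 + 165 = 285 deg
  cos(285 deg) = 0.2588, sin(285 deg) = -0.9659
  joint[4] = (-6.1125, 13.3101) + 3.2 * (0.2588, -0.9659) = (-6.1125 + 0.8282, 13.3101 + -3.0910) = (-5.2842, 10.2191)
End effector: (-5.2842, 10.2191)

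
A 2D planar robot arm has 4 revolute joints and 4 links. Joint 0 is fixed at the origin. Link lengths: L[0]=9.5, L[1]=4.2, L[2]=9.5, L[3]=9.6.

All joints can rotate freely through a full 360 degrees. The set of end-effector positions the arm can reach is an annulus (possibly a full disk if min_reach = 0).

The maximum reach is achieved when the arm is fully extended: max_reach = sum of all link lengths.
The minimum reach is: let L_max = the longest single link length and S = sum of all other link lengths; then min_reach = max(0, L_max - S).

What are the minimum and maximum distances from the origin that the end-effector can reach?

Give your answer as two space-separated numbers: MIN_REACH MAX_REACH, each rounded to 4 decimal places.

Answer: 0.0000 32.8000

Derivation:
Link lengths: [9.5, 4.2, 9.5, 9.6]
max_reach = 9.5 + 4.2 + 9.5 + 9.6 = 32.8
L_max = max([9.5, 4.2, 9.5, 9.6]) = 9.6
S (sum of others) = 32.8 - 9.6 = 23.2
min_reach = max(0, 9.6 - 23.2) = max(0, -13.6) = 0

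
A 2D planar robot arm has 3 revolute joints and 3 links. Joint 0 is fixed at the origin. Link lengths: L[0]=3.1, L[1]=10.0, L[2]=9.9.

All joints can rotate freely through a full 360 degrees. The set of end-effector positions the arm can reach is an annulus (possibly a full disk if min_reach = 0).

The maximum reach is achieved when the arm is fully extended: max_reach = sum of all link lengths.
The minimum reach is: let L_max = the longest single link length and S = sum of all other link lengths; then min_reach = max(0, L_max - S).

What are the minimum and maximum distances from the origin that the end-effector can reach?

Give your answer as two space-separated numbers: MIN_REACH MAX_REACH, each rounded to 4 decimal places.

Answer: 0.0000 23.0000

Derivation:
Link lengths: [3.1, 10.0, 9.9]
max_reach = 3.1 + 10 + 9.9 = 23
L_max = max([3.1, 10.0, 9.9]) = 10
S (sum of others) = 23 - 10 = 13
min_reach = max(0, 10 - 13) = max(0, -3) = 0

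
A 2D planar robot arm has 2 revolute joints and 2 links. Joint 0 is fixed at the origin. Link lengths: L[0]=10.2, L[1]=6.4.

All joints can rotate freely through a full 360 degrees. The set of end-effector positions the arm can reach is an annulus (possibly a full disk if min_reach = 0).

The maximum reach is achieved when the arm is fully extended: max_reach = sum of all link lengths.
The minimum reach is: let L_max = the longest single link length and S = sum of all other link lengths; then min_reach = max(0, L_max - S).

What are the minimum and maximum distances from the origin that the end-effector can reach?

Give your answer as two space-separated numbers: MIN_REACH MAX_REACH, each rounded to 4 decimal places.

Link lengths: [10.2, 6.4]
max_reach = 10.2 + 6.4 = 16.6
L_max = max([10.2, 6.4]) = 10.2
S (sum of others) = 16.6 - 10.2 = 6.4
min_reach = max(0, 10.2 - 6.4) = max(0, 3.8) = 3.8

Answer: 3.8000 16.6000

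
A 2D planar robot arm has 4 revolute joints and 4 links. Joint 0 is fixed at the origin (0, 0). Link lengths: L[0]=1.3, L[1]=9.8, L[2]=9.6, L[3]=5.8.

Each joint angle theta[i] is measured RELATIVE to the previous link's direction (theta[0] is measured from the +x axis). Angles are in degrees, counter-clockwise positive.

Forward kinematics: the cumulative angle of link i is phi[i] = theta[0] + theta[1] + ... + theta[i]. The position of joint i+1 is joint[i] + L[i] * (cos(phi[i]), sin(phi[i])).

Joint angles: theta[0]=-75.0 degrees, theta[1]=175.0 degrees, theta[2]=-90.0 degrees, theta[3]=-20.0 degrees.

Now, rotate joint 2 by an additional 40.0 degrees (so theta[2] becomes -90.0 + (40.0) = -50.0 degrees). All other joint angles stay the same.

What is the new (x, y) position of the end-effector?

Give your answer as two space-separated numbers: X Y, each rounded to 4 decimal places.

joint[0] = (0.0000, 0.0000)  (base)
link 0: phi[0] = -75 = -75 deg
  cos(-75 deg) = 0.2588, sin(-75 deg) = -0.9659
  joint[1] = (0.0000, 0.0000) + 1.3 * (0.2588, -0.9659) = (0.0000 + 0.3365, 0.0000 + -1.2557) = (0.3365, -1.2557)
link 1: phi[1] = -75 + 175 = 100 deg
  cos(100 deg) = -0.1736, sin(100 deg) = 0.9848
  joint[2] = (0.3365, -1.2557) + 9.8 * (-0.1736, 0.9848) = (0.3365 + -1.7018, -1.2557 + 9.6511) = (-1.3653, 8.3954)
link 2: phi[2] = -75 + 175 + -50 = 50 deg
  cos(50 deg) = 0.6428, sin(50 deg) = 0.7660
  joint[3] = (-1.3653, 8.3954) + 9.6 * (0.6428, 0.7660) = (-1.3653 + 6.1708, 8.3954 + 7.3540) = (4.8055, 15.7494)
link 3: phi[3] = -75 + 175 + -50 + -20 = 30 deg
  cos(30 deg) = 0.8660, sin(30 deg) = 0.5000
  joint[4] = (4.8055, 15.7494) + 5.8 * (0.8660, 0.5000) = (4.8055 + 5.0229, 15.7494 + 2.9000) = (9.8284, 18.6494)
End effector: (9.8284, 18.6494)

Answer: 9.8284 18.6494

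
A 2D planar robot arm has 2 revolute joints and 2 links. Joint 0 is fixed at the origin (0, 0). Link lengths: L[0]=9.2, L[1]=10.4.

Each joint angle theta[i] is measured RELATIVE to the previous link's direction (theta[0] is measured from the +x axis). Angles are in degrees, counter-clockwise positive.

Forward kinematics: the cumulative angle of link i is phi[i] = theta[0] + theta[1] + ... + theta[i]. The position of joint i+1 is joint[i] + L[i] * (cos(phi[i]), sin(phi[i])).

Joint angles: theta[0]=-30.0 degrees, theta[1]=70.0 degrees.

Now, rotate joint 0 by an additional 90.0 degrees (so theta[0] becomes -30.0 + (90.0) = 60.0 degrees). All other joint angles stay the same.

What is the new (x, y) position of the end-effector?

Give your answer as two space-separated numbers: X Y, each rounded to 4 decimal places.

joint[0] = (0.0000, 0.0000)  (base)
link 0: phi[0] = 60 = 60 deg
  cos(60 deg) = 0.5000, sin(60 deg) = 0.8660
  joint[1] = (0.0000, 0.0000) + 9.2 * (0.5000, 0.8660) = (0.0000 + 4.6000, 0.0000 + 7.9674) = (4.6000, 7.9674)
link 1: phi[1] = 60 + 70 = 130 deg
  cos(130 deg) = -0.6428, sin(130 deg) = 0.7660
  joint[2] = (4.6000, 7.9674) + 10.4 * (-0.6428, 0.7660) = (4.6000 + -6.6850, 7.9674 + 7.9669) = (-2.0850, 15.9343)
End effector: (-2.0850, 15.9343)

Answer: -2.0850 15.9343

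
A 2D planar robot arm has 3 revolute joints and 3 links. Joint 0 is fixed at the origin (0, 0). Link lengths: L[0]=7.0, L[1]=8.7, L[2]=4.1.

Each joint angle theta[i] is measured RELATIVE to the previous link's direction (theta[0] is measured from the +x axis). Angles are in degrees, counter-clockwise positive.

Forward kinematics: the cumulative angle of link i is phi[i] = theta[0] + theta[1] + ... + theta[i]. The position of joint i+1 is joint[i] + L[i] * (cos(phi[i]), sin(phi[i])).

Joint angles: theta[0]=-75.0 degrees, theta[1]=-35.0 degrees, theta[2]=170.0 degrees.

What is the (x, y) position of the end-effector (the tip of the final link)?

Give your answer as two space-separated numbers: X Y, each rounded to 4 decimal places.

joint[0] = (0.0000, 0.0000)  (base)
link 0: phi[0] = -75 = -75 deg
  cos(-75 deg) = 0.2588, sin(-75 deg) = -0.9659
  joint[1] = (0.0000, 0.0000) + 7 * (0.2588, -0.9659) = (0.0000 + 1.8117, 0.0000 + -6.7615) = (1.8117, -6.7615)
link 1: phi[1] = -75 + -35 = -110 deg
  cos(-110 deg) = -0.3420, sin(-110 deg) = -0.9397
  joint[2] = (1.8117, -6.7615) + 8.7 * (-0.3420, -0.9397) = (1.8117 + -2.9756, -6.7615 + -8.1753) = (-1.1638, -14.9368)
link 2: phi[2] = -75 + -35 + 170 = 60 deg
  cos(60 deg) = 0.5000, sin(60 deg) = 0.8660
  joint[3] = (-1.1638, -14.9368) + 4.1 * (0.5000, 0.8660) = (-1.1638 + 2.0500, -14.9368 + 3.5507) = (0.8862, -11.3861)
End effector: (0.8862, -11.3861)

Answer: 0.8862 -11.3861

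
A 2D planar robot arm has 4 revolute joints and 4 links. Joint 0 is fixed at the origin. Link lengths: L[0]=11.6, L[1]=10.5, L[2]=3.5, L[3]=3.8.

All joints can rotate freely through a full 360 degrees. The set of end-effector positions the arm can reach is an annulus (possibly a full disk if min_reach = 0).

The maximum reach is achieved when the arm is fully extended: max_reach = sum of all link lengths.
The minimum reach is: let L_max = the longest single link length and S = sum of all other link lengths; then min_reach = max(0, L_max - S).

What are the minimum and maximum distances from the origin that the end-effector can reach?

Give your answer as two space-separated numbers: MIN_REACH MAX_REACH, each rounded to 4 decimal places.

Answer: 0.0000 29.4000

Derivation:
Link lengths: [11.6, 10.5, 3.5, 3.8]
max_reach = 11.6 + 10.5 + 3.5 + 3.8 = 29.4
L_max = max([11.6, 10.5, 3.5, 3.8]) = 11.6
S (sum of others) = 29.4 - 11.6 = 17.8
min_reach = max(0, 11.6 - 17.8) = max(0, -6.2) = 0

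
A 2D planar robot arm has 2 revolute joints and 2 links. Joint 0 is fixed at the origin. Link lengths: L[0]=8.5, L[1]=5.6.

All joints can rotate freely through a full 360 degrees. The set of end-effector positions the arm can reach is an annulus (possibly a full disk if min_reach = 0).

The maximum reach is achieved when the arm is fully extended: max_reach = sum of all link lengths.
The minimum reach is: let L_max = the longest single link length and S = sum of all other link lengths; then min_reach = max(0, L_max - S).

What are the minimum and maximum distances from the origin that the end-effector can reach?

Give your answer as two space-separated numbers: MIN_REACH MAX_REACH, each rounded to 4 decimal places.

Answer: 2.9000 14.1000

Derivation:
Link lengths: [8.5, 5.6]
max_reach = 8.5 + 5.6 = 14.1
L_max = max([8.5, 5.6]) = 8.5
S (sum of others) = 14.1 - 8.5 = 5.6
min_reach = max(0, 8.5 - 5.6) = max(0, 2.9) = 2.9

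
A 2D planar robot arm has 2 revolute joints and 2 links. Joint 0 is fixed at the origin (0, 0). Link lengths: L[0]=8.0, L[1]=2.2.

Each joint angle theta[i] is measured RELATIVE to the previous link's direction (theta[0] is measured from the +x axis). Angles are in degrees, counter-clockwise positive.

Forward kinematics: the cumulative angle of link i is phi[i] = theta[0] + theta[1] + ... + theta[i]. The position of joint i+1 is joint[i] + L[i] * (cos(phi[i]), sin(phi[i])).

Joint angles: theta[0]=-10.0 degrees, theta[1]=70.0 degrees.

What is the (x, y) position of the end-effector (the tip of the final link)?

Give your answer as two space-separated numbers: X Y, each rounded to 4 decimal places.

joint[0] = (0.0000, 0.0000)  (base)
link 0: phi[0] = -10 = -10 deg
  cos(-10 deg) = 0.9848, sin(-10 deg) = -0.1736
  joint[1] = (0.0000, 0.0000) + 8 * (0.9848, -0.1736) = (0.0000 + 7.8785, 0.0000 + -1.3892) = (7.8785, -1.3892)
link 1: phi[1] = -10 + 70 = 60 deg
  cos(60 deg) = 0.5000, sin(60 deg) = 0.8660
  joint[2] = (7.8785, -1.3892) + 2.2 * (0.5000, 0.8660) = (7.8785 + 1.1000, -1.3892 + 1.9053) = (8.9785, 0.5161)
End effector: (8.9785, 0.5161)

Answer: 8.9785 0.5161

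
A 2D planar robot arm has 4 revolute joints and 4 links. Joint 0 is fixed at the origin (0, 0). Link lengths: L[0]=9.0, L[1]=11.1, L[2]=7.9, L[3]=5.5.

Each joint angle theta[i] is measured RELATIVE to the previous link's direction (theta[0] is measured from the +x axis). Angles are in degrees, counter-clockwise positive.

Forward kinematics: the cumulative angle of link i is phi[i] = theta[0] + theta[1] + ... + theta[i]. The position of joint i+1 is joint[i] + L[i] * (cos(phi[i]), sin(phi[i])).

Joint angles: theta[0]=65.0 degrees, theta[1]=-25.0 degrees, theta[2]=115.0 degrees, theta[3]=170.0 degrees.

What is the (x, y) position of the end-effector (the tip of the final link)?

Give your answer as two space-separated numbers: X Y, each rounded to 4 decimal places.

Answer: 9.6522 15.4757

Derivation:
joint[0] = (0.0000, 0.0000)  (base)
link 0: phi[0] = 65 = 65 deg
  cos(65 deg) = 0.4226, sin(65 deg) = 0.9063
  joint[1] = (0.0000, 0.0000) + 9 * (0.4226, 0.9063) = (0.0000 + 3.8036, 0.0000 + 8.1568) = (3.8036, 8.1568)
link 1: phi[1] = 65 + -25 = 40 deg
  cos(40 deg) = 0.7660, sin(40 deg) = 0.6428
  joint[2] = (3.8036, 8.1568) + 11.1 * (0.7660, 0.6428) = (3.8036 + 8.5031, 8.1568 + 7.1349) = (12.3067, 15.2917)
link 2: phi[2] = 65 + -25 + 115 = 155 deg
  cos(155 deg) = -0.9063, sin(155 deg) = 0.4226
  joint[3] = (12.3067, 15.2917) + 7.9 * (-0.9063, 0.4226) = (12.3067 + -7.1598, 15.2917 + 3.3387) = (5.1468, 18.6304)
link 3: phi[3] = 65 + -25 + 115 + 170 = 325 deg
  cos(325 deg) = 0.8192, sin(325 deg) = -0.5736
  joint[4] = (5.1468, 18.6304) + 5.5 * (0.8192, -0.5736) = (5.1468 + 4.5053, 18.6304 + -3.1547) = (9.6522, 15.4757)
End effector: (9.6522, 15.4757)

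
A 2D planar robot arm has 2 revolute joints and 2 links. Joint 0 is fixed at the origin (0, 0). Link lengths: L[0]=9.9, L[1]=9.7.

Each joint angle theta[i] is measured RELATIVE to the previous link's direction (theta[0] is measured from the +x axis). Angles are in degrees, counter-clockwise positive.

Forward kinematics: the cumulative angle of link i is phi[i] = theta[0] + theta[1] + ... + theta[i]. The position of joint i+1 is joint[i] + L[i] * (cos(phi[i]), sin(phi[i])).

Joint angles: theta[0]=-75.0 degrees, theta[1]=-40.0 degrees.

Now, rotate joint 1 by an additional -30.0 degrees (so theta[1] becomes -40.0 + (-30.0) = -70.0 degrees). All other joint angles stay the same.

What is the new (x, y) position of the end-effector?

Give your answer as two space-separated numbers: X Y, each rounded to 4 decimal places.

joint[0] = (0.0000, 0.0000)  (base)
link 0: phi[0] = -75 = -75 deg
  cos(-75 deg) = 0.2588, sin(-75 deg) = -0.9659
  joint[1] = (0.0000, 0.0000) + 9.9 * (0.2588, -0.9659) = (0.0000 + 2.5623, 0.0000 + -9.5627) = (2.5623, -9.5627)
link 1: phi[1] = -75 + -70 = -145 deg
  cos(-145 deg) = -0.8192, sin(-145 deg) = -0.5736
  joint[2] = (2.5623, -9.5627) + 9.7 * (-0.8192, -0.5736) = (2.5623 + -7.9458, -9.5627 + -5.5637) = (-5.3835, -15.1264)
End effector: (-5.3835, -15.1264)

Answer: -5.3835 -15.1264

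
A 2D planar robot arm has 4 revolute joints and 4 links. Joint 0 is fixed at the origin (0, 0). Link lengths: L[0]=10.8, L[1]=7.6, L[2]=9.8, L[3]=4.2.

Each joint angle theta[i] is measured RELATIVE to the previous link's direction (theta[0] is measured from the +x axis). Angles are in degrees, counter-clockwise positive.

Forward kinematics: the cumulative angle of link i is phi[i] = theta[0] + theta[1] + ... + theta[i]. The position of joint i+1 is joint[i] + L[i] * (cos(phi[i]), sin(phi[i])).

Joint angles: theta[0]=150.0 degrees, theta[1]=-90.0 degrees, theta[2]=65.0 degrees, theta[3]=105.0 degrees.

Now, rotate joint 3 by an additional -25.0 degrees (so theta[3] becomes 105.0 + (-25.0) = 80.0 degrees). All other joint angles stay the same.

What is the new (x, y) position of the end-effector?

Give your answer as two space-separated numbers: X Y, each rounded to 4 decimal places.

Answer: -14.9806 18.2345

Derivation:
joint[0] = (0.0000, 0.0000)  (base)
link 0: phi[0] = 150 = 150 deg
  cos(150 deg) = -0.8660, sin(150 deg) = 0.5000
  joint[1] = (0.0000, 0.0000) + 10.8 * (-0.8660, 0.5000) = (0.0000 + -9.3531, 0.0000 + 5.4000) = (-9.3531, 5.4000)
link 1: phi[1] = 150 + -90 = 60 deg
  cos(60 deg) = 0.5000, sin(60 deg) = 0.8660
  joint[2] = (-9.3531, 5.4000) + 7.6 * (0.5000, 0.8660) = (-9.3531 + 3.8000, 5.4000 + 6.5818) = (-5.5531, 11.9818)
link 2: phi[2] = 150 + -90 + 65 = 125 deg
  cos(125 deg) = -0.5736, sin(125 deg) = 0.8192
  joint[3] = (-5.5531, 11.9818) + 9.8 * (-0.5736, 0.8192) = (-5.5531 + -5.6210, 11.9818 + 8.0277) = (-11.1741, 20.0095)
link 3: phi[3] = 150 + -90 + 65 + 80 = 205 deg
  cos(205 deg) = -0.9063, sin(205 deg) = -0.4226
  joint[4] = (-11.1741, 20.0095) + 4.2 * (-0.9063, -0.4226) = (-11.1741 + -3.8065, 20.0095 + -1.7750) = (-14.9806, 18.2345)
End effector: (-14.9806, 18.2345)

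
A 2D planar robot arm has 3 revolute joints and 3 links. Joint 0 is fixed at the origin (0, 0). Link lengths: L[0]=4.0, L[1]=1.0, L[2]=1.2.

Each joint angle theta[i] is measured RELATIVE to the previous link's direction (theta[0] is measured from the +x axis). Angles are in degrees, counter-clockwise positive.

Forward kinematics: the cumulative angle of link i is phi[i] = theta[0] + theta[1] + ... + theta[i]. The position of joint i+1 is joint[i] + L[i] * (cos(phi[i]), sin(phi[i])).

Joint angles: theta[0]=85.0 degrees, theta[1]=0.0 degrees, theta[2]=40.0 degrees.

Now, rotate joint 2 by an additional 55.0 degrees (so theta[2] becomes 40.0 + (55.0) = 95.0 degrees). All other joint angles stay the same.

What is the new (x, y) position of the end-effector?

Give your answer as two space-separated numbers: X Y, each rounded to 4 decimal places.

joint[0] = (0.0000, 0.0000)  (base)
link 0: phi[0] = 85 = 85 deg
  cos(85 deg) = 0.0872, sin(85 deg) = 0.9962
  joint[1] = (0.0000, 0.0000) + 4 * (0.0872, 0.9962) = (0.0000 + 0.3486, 0.0000 + 3.9848) = (0.3486, 3.9848)
link 1: phi[1] = 85 + 0 = 85 deg
  cos(85 deg) = 0.0872, sin(85 deg) = 0.9962
  joint[2] = (0.3486, 3.9848) + 1 * (0.0872, 0.9962) = (0.3486 + 0.0872, 3.9848 + 0.9962) = (0.4358, 4.9810)
link 2: phi[2] = 85 + 0 + 95 = 180 deg
  cos(180 deg) = -1.0000, sin(180 deg) = 0.0000
  joint[3] = (0.4358, 4.9810) + 1.2 * (-1.0000, 0.0000) = (0.4358 + -1.2000, 4.9810 + 0.0000) = (-0.7642, 4.9810)
End effector: (-0.7642, 4.9810)

Answer: -0.7642 4.9810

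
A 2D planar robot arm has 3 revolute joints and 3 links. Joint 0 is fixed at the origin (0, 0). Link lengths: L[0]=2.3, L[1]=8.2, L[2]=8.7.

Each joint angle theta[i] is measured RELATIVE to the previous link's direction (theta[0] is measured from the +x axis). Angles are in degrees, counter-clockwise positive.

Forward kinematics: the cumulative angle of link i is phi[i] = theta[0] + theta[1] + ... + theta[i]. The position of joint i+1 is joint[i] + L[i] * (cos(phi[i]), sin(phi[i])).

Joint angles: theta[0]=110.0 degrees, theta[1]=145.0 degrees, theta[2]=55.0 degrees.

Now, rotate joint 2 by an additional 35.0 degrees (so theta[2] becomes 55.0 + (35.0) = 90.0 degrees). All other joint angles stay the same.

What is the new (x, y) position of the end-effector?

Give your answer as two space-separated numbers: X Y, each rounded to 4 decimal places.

joint[0] = (0.0000, 0.0000)  (base)
link 0: phi[0] = 110 = 110 deg
  cos(110 deg) = -0.3420, sin(110 deg) = 0.9397
  joint[1] = (0.0000, 0.0000) + 2.3 * (-0.3420, 0.9397) = (0.0000 + -0.7866, 0.0000 + 2.1613) = (-0.7866, 2.1613)
link 1: phi[1] = 110 + 145 = 255 deg
  cos(255 deg) = -0.2588, sin(255 deg) = -0.9659
  joint[2] = (-0.7866, 2.1613) + 8.2 * (-0.2588, -0.9659) = (-0.7866 + -2.1223, 2.1613 + -7.9206) = (-2.9090, -5.7593)
link 2: phi[2] = 110 + 145 + 90 = 345 deg
  cos(345 deg) = 0.9659, sin(345 deg) = -0.2588
  joint[3] = (-2.9090, -5.7593) + 8.7 * (0.9659, -0.2588) = (-2.9090 + 8.4036, -5.7593 + -2.2517) = (5.4946, -8.0110)
End effector: (5.4946, -8.0110)

Answer: 5.4946 -8.0110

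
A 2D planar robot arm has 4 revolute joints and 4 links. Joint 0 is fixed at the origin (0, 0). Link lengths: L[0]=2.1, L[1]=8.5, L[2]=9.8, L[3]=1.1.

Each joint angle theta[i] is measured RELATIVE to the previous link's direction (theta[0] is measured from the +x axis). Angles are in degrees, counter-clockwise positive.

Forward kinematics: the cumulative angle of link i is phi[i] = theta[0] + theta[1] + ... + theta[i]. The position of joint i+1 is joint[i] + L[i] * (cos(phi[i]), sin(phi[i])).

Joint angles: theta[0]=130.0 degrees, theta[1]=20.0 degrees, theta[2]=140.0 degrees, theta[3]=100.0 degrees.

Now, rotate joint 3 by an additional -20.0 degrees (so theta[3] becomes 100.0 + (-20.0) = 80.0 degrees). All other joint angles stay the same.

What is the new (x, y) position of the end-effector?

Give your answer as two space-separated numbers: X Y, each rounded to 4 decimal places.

joint[0] = (0.0000, 0.0000)  (base)
link 0: phi[0] = 130 = 130 deg
  cos(130 deg) = -0.6428, sin(130 deg) = 0.7660
  joint[1] = (0.0000, 0.0000) + 2.1 * (-0.6428, 0.7660) = (0.0000 + -1.3499, 0.0000 + 1.6087) = (-1.3499, 1.6087)
link 1: phi[1] = 130 + 20 = 150 deg
  cos(150 deg) = -0.8660, sin(150 deg) = 0.5000
  joint[2] = (-1.3499, 1.6087) + 8.5 * (-0.8660, 0.5000) = (-1.3499 + -7.3612, 1.6087 + 4.2500) = (-8.7111, 5.8587)
link 2: phi[2] = 130 + 20 + 140 = 290 deg
  cos(290 deg) = 0.3420, sin(290 deg) = -0.9397
  joint[3] = (-8.7111, 5.8587) + 9.8 * (0.3420, -0.9397) = (-8.7111 + 3.3518, 5.8587 + -9.2090) = (-5.3593, -3.3503)
link 3: phi[3] = 130 + 20 + 140 + 80 = 370 deg
  cos(370 deg) = 0.9848, sin(370 deg) = 0.1736
  joint[4] = (-5.3593, -3.3503) + 1.1 * (0.9848, 0.1736) = (-5.3593 + 1.0833, -3.3503 + 0.1910) = (-4.2760, -3.1593)
End effector: (-4.2760, -3.1593)

Answer: -4.2760 -3.1593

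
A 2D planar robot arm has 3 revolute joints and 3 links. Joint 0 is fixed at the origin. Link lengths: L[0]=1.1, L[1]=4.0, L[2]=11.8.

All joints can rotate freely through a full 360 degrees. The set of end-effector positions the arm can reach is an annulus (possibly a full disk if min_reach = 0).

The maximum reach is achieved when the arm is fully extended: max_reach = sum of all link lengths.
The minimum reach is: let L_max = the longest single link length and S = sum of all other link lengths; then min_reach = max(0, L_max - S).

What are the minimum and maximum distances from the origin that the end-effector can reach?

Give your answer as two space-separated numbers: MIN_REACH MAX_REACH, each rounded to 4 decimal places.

Answer: 6.7000 16.9000

Derivation:
Link lengths: [1.1, 4.0, 11.8]
max_reach = 1.1 + 4 + 11.8 = 16.9
L_max = max([1.1, 4.0, 11.8]) = 11.8
S (sum of others) = 16.9 - 11.8 = 5.1
min_reach = max(0, 11.8 - 5.1) = max(0, 6.7) = 6.7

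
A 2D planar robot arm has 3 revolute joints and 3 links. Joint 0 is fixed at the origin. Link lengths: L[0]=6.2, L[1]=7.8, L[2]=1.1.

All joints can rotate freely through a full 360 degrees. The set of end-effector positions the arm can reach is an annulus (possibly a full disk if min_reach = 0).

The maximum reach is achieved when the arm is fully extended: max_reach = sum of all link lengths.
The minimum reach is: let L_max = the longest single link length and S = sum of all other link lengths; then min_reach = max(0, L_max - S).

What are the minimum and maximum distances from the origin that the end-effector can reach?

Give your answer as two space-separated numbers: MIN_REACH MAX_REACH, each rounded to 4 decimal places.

Link lengths: [6.2, 7.8, 1.1]
max_reach = 6.2 + 7.8 + 1.1 = 15.1
L_max = max([6.2, 7.8, 1.1]) = 7.8
S (sum of others) = 15.1 - 7.8 = 7.3
min_reach = max(0, 7.8 - 7.3) = max(0, 0.5) = 0.5

Answer: 0.5000 15.1000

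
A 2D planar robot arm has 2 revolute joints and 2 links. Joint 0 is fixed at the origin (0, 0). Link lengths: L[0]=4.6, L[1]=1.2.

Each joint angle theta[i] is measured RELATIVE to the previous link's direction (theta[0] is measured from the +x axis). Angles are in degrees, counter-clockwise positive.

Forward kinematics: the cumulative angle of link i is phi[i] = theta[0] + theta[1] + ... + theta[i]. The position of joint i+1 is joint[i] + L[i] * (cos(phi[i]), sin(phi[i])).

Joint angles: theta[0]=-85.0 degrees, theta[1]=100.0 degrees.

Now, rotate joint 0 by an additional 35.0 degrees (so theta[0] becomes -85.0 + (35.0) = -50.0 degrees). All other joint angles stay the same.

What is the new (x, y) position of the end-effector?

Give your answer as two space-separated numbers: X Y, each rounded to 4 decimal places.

joint[0] = (0.0000, 0.0000)  (base)
link 0: phi[0] = -50 = -50 deg
  cos(-50 deg) = 0.6428, sin(-50 deg) = -0.7660
  joint[1] = (0.0000, 0.0000) + 4.6 * (0.6428, -0.7660) = (0.0000 + 2.9568, 0.0000 + -3.5238) = (2.9568, -3.5238)
link 1: phi[1] = -50 + 100 = 50 deg
  cos(50 deg) = 0.6428, sin(50 deg) = 0.7660
  joint[2] = (2.9568, -3.5238) + 1.2 * (0.6428, 0.7660) = (2.9568 + 0.7713, -3.5238 + 0.9193) = (3.7282, -2.6046)
End effector: (3.7282, -2.6046)

Answer: 3.7282 -2.6046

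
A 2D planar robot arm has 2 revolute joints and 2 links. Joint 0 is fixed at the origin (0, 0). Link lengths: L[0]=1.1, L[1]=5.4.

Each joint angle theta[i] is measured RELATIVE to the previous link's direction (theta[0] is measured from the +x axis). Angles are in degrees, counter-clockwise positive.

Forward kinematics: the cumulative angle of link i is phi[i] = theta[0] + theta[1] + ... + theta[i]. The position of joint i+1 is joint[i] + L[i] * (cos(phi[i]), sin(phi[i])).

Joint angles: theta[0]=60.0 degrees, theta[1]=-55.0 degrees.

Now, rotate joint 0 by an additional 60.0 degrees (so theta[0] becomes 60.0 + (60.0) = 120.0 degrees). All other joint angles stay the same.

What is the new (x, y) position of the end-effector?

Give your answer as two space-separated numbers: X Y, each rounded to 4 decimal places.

joint[0] = (0.0000, 0.0000)  (base)
link 0: phi[0] = 120 = 120 deg
  cos(120 deg) = -0.5000, sin(120 deg) = 0.8660
  joint[1] = (0.0000, 0.0000) + 1.1 * (-0.5000, 0.8660) = (0.0000 + -0.5500, 0.0000 + 0.9526) = (-0.5500, 0.9526)
link 1: phi[1] = 120 + -55 = 65 deg
  cos(65 deg) = 0.4226, sin(65 deg) = 0.9063
  joint[2] = (-0.5500, 0.9526) + 5.4 * (0.4226, 0.9063) = (-0.5500 + 2.2821, 0.9526 + 4.8941) = (1.7321, 5.8467)
End effector: (1.7321, 5.8467)

Answer: 1.7321 5.8467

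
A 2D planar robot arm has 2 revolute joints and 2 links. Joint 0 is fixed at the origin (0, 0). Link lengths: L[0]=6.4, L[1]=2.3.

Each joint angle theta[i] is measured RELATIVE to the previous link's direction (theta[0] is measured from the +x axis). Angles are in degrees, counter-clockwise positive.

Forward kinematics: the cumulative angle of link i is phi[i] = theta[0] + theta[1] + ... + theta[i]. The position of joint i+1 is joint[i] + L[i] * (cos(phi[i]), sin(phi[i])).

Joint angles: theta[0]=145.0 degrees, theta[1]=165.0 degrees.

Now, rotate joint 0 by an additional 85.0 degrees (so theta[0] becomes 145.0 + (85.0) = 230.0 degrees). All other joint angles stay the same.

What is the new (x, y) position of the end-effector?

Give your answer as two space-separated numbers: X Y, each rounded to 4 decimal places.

Answer: -2.2298 -3.5835

Derivation:
joint[0] = (0.0000, 0.0000)  (base)
link 0: phi[0] = 230 = 230 deg
  cos(230 deg) = -0.6428, sin(230 deg) = -0.7660
  joint[1] = (0.0000, 0.0000) + 6.4 * (-0.6428, -0.7660) = (0.0000 + -4.1138, 0.0000 + -4.9027) = (-4.1138, -4.9027)
link 1: phi[1] = 230 + 165 = 395 deg
  cos(395 deg) = 0.8192, sin(395 deg) = 0.5736
  joint[2] = (-4.1138, -4.9027) + 2.3 * (0.8192, 0.5736) = (-4.1138 + 1.8840, -4.9027 + 1.3192) = (-2.2298, -3.5835)
End effector: (-2.2298, -3.5835)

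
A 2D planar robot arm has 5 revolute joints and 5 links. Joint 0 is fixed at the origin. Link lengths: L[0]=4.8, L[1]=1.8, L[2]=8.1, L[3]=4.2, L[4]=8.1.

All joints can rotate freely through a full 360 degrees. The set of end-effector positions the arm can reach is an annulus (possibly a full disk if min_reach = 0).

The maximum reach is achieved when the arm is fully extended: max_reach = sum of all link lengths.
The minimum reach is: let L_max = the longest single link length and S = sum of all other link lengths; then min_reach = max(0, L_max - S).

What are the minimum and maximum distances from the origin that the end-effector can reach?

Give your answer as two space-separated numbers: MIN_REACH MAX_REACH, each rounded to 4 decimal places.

Answer: 0.0000 27.0000

Derivation:
Link lengths: [4.8, 1.8, 8.1, 4.2, 8.1]
max_reach = 4.8 + 1.8 + 8.1 + 4.2 + 8.1 = 27
L_max = max([4.8, 1.8, 8.1, 4.2, 8.1]) = 8.1
S (sum of others) = 27 - 8.1 = 18.9
min_reach = max(0, 8.1 - 18.9) = max(0, -10.8) = 0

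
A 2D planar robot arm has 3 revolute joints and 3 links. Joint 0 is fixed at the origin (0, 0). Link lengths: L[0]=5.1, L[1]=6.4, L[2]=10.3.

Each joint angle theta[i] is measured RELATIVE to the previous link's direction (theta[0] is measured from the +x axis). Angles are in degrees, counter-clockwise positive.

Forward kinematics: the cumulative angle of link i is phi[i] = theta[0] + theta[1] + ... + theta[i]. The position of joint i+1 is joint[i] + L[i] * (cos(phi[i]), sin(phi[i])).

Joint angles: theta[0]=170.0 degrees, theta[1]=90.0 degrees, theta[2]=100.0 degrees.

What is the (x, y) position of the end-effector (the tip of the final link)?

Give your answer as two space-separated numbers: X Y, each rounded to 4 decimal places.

joint[0] = (0.0000, 0.0000)  (base)
link 0: phi[0] = 170 = 170 deg
  cos(170 deg) = -0.9848, sin(170 deg) = 0.1736
  joint[1] = (0.0000, 0.0000) + 5.1 * (-0.9848, 0.1736) = (0.0000 + -5.0225, 0.0000 + 0.8856) = (-5.0225, 0.8856)
link 1: phi[1] = 170 + 90 = 260 deg
  cos(260 deg) = -0.1736, sin(260 deg) = -0.9848
  joint[2] = (-5.0225, 0.8856) + 6.4 * (-0.1736, -0.9848) = (-5.0225 + -1.1113, 0.8856 + -6.3028) = (-6.1339, -5.4172)
link 2: phi[2] = 170 + 90 + 100 = 360 deg
  cos(360 deg) = 1.0000, sin(360 deg) = -0.0000
  joint[3] = (-6.1339, -5.4172) + 10.3 * (1.0000, -0.0000) = (-6.1339 + 10.3000, -5.4172 + -0.0000) = (4.1661, -5.4172)
End effector: (4.1661, -5.4172)

Answer: 4.1661 -5.4172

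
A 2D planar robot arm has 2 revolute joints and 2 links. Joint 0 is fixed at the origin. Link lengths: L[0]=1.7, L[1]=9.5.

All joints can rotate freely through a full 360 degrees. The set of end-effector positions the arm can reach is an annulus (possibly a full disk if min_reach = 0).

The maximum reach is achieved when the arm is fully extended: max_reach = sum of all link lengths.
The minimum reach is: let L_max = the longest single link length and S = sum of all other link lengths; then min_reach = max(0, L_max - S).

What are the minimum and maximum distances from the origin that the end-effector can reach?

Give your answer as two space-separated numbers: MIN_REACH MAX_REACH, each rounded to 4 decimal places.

Answer: 7.8000 11.2000

Derivation:
Link lengths: [1.7, 9.5]
max_reach = 1.7 + 9.5 = 11.2
L_max = max([1.7, 9.5]) = 9.5
S (sum of others) = 11.2 - 9.5 = 1.7
min_reach = max(0, 9.5 - 1.7) = max(0, 7.8) = 7.8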